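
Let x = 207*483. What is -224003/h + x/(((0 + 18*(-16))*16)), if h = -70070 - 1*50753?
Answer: -1227533171/61861376 ≈ -19.843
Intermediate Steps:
h = -120823 (h = -70070 - 50753 = -120823)
x = 99981
-224003/h + x/(((0 + 18*(-16))*16)) = -224003/(-120823) + 99981/(((0 + 18*(-16))*16)) = -224003*(-1/120823) + 99981/(((0 - 288)*16)) = 224003/120823 + 99981/((-288*16)) = 224003/120823 + 99981/(-4608) = 224003/120823 + 99981*(-1/4608) = 224003/120823 - 11109/512 = -1227533171/61861376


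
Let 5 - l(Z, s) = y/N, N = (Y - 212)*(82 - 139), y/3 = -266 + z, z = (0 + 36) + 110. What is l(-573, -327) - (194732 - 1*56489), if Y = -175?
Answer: -338821298/2451 ≈ -1.3824e+5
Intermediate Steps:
z = 146 (z = 36 + 110 = 146)
y = -360 (y = 3*(-266 + 146) = 3*(-120) = -360)
N = 22059 (N = (-175 - 212)*(82 - 139) = -387*(-57) = 22059)
l(Z, s) = 12295/2451 (l(Z, s) = 5 - (-360)/22059 = 5 - 1*(-40/2451) = 5 + 40/2451 = 12295/2451)
l(-573, -327) - (194732 - 1*56489) = 12295/2451 - (194732 - 1*56489) = 12295/2451 - (194732 - 56489) = 12295/2451 - 1*138243 = 12295/2451 - 138243 = -338821298/2451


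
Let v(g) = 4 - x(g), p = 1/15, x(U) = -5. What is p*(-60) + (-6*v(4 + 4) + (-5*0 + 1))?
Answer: -57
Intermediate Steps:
p = 1/15 ≈ 0.066667
v(g) = 9 (v(g) = 4 - 1*(-5) = 4 + 5 = 9)
p*(-60) + (-6*v(4 + 4) + (-5*0 + 1)) = (1/15)*(-60) + (-6*9 + (-5*0 + 1)) = -4 + (-54 + (0 + 1)) = -4 + (-54 + 1) = -4 - 53 = -57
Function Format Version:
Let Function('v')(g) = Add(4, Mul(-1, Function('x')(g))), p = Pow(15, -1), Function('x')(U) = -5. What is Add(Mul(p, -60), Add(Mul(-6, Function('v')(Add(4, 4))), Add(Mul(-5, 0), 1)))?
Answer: -57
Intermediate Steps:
p = Rational(1, 15) ≈ 0.066667
Function('v')(g) = 9 (Function('v')(g) = Add(4, Mul(-1, -5)) = Add(4, 5) = 9)
Add(Mul(p, -60), Add(Mul(-6, Function('v')(Add(4, 4))), Add(Mul(-5, 0), 1))) = Add(Mul(Rational(1, 15), -60), Add(Mul(-6, 9), Add(Mul(-5, 0), 1))) = Add(-4, Add(-54, Add(0, 1))) = Add(-4, Add(-54, 1)) = Add(-4, -53) = -57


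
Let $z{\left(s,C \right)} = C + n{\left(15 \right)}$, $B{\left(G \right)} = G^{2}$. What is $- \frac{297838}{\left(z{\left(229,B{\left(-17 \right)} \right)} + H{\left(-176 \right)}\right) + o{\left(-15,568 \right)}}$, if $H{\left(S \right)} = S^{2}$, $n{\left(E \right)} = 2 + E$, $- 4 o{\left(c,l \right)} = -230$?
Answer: $- \frac{595676}{62679} \approx -9.5036$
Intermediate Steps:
$o{\left(c,l \right)} = \frac{115}{2}$ ($o{\left(c,l \right)} = \left(- \frac{1}{4}\right) \left(-230\right) = \frac{115}{2}$)
$z{\left(s,C \right)} = 17 + C$ ($z{\left(s,C \right)} = C + \left(2 + 15\right) = C + 17 = 17 + C$)
$- \frac{297838}{\left(z{\left(229,B{\left(-17 \right)} \right)} + H{\left(-176 \right)}\right) + o{\left(-15,568 \right)}} = - \frac{297838}{\left(\left(17 + \left(-17\right)^{2}\right) + \left(-176\right)^{2}\right) + \frac{115}{2}} = - \frac{297838}{\left(\left(17 + 289\right) + 30976\right) + \frac{115}{2}} = - \frac{297838}{\left(306 + 30976\right) + \frac{115}{2}} = - \frac{297838}{31282 + \frac{115}{2}} = - \frac{297838}{\frac{62679}{2}} = \left(-297838\right) \frac{2}{62679} = - \frac{595676}{62679}$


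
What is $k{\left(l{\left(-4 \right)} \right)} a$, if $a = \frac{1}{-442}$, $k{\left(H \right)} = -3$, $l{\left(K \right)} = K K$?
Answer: $\frac{3}{442} \approx 0.0067873$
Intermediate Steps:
$l{\left(K \right)} = K^{2}$
$a = - \frac{1}{442} \approx -0.0022624$
$k{\left(l{\left(-4 \right)} \right)} a = \left(-3\right) \left(- \frac{1}{442}\right) = \frac{3}{442}$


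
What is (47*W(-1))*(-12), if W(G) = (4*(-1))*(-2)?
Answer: -4512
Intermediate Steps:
W(G) = 8 (W(G) = -4*(-2) = 8)
(47*W(-1))*(-12) = (47*8)*(-12) = 376*(-12) = -4512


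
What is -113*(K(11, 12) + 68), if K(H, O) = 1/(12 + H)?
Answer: -176845/23 ≈ -7688.9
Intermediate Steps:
-113*(K(11, 12) + 68) = -113*(1/(12 + 11) + 68) = -113*(1/23 + 68) = -113*1565/23 = -176845/23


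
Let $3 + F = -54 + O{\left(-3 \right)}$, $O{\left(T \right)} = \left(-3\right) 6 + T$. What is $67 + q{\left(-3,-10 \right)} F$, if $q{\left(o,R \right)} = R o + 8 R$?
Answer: $3967$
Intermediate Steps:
$O{\left(T \right)} = -18 + T$
$q{\left(o,R \right)} = 8 R + R o$
$F = -78$ ($F = -3 - 75 = -78$)
$67 + q{\left(-3,-10 \right)} F = 67 + - 10 \left(8 - 3\right) \left(-78\right) = 67 + \left(-10\right) 5 \left(-78\right) = 67 - -3900 = 67 + 3900 = 3967$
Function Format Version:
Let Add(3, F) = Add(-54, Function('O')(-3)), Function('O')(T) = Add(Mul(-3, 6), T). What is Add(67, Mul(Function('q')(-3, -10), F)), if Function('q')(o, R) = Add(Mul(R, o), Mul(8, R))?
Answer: 3967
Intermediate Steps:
Function('O')(T) = Add(-18, T)
Function('q')(o, R) = Add(Mul(8, R), Mul(R, o))
F = -78 (F = Add(-3, Add(-54, Add(-18, -3))) = Add(-3, Add(-54, -21)) = Add(-3, -75) = -78)
Add(67, Mul(Function('q')(-3, -10), F)) = Add(67, Mul(Mul(-10, Add(8, -3)), -78)) = Add(67, Mul(Mul(-10, 5), -78)) = Add(67, Mul(-50, -78)) = Add(67, 3900) = 3967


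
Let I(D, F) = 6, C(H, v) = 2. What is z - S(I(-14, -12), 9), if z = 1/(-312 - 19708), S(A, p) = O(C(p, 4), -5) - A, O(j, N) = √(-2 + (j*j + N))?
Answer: 120119/20020 - I*√3 ≈ 5.9999 - 1.732*I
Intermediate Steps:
O(j, N) = √(-2 + N + j²) (O(j, N) = √(-2 + (j² + N)) = √(-2 + (N + j²)) = √(-2 + N + j²))
S(A, p) = -A + I*√3 (S(A, p) = √(-2 - 5 + 2²) - A = √(-2 - 5 + 4) - A = √(-3) - A = I*√3 - A = -A + I*√3)
z = -1/20020 (z = 1/(-20020) = -1/20020 ≈ -4.9950e-5)
z - S(I(-14, -12), 9) = -1/20020 - (-1*6 + I*√3) = -1/20020 - (-6 + I*√3) = -1/20020 + (6 - I*√3) = 120119/20020 - I*√3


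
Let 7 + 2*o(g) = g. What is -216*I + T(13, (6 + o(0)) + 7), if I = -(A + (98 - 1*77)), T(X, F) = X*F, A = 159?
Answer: 78007/2 ≈ 39004.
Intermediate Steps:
o(g) = -7/2 + g/2
T(X, F) = F*X
I = -180 (I = -(159 + (98 - 1*77)) = -(159 + (98 - 77)) = -(159 + 21) = -1*180 = -180)
-216*I + T(13, (6 + o(0)) + 7) = -216*(-180) + ((6 + (-7/2 + (1/2)*0)) + 7)*13 = 38880 + ((6 + (-7/2 + 0)) + 7)*13 = 38880 + ((6 - 7/2) + 7)*13 = 38880 + (5/2 + 7)*13 = 38880 + (19/2)*13 = 38880 + 247/2 = 78007/2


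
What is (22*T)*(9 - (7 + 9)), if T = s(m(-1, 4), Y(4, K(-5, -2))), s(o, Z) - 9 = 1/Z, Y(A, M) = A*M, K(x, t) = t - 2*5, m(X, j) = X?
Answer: -33187/24 ≈ -1382.8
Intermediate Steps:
K(x, t) = -10 + t (K(x, t) = t - 10 = -10 + t)
s(o, Z) = 9 + 1/Z
T = 431/48 (T = 9 + 1/(4*(-10 - 2)) = 9 + 1/(4*(-12)) = 9 + 1/(-48) = 9 - 1/48 = 431/48 ≈ 8.9792)
(22*T)*(9 - (7 + 9)) = (22*(431/48))*(9 - (7 + 9)) = 4741*(9 - 1*16)/24 = 4741*(9 - 16)/24 = (4741/24)*(-7) = -33187/24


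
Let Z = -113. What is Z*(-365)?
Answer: 41245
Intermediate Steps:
Z*(-365) = -113*(-365) = 41245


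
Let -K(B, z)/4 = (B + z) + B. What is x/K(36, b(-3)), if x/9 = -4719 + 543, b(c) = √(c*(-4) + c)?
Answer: 3132/25 ≈ 125.28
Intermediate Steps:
b(c) = √3*√(-c) (b(c) = √(-4*c + c) = √(-3*c) = √3*√(-c))
x = -37584 (x = 9*(-4719 + 543) = 9*(-4176) = -37584)
K(B, z) = -8*B - 4*z (K(B, z) = -4*((B + z) + B) = -4*(z + 2*B) = -8*B - 4*z)
x/K(36, b(-3)) = -37584/(-8*36 - 4*√3*√(-1*(-3))) = -37584/(-288 - 4*√3*√3) = -37584/(-288 - 4*3) = -37584/(-288 - 12) = -37584/(-300) = -37584*(-1/300) = 3132/25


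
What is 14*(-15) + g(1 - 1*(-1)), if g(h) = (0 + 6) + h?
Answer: -202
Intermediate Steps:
g(h) = 6 + h
14*(-15) + g(1 - 1*(-1)) = 14*(-15) + (6 + (1 - 1*(-1))) = -210 + (6 + (1 + 1)) = -210 + (6 + 2) = -210 + 8 = -202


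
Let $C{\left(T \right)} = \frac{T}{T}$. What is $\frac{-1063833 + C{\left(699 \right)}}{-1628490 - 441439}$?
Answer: $\frac{1063832}{2069929} \approx 0.51395$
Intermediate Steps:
$C{\left(T \right)} = 1$
$\frac{-1063833 + C{\left(699 \right)}}{-1628490 - 441439} = \frac{-1063833 + 1}{-1628490 - 441439} = - \frac{1063832}{-2069929} = \left(-1063832\right) \left(- \frac{1}{2069929}\right) = \frac{1063832}{2069929}$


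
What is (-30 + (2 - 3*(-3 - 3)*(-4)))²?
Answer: 10000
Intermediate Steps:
(-30 + (2 - 3*(-3 - 3)*(-4)))² = (-30 + (2 - 3*(-6)*(-4)))² = (-30 + (2 + 18*(-4)))² = (-30 + (2 - 72))² = (-30 - 70)² = (-100)² = 10000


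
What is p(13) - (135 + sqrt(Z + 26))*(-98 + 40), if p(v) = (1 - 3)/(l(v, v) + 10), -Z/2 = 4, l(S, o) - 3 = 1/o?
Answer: 665537/85 + 174*sqrt(2) ≈ 8075.9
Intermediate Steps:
l(S, o) = 3 + 1/o
Z = -8 (Z = -2*4 = -8)
p(v) = -2/(13 + 1/v) (p(v) = (1 - 3)/((3 + 1/v) + 10) = -2/(13 + 1/v))
p(13) - (135 + sqrt(Z + 26))*(-98 + 40) = -2*13/(1 + 13*13) - (135 + sqrt(-8 + 26))*(-98 + 40) = -2*13/(1 + 169) - (135 + sqrt(18))*(-58) = -2*13/170 - (135 + 3*sqrt(2))*(-58) = -2*13*1/170 - (-7830 - 174*sqrt(2)) = -13/85 + (7830 + 174*sqrt(2)) = 665537/85 + 174*sqrt(2)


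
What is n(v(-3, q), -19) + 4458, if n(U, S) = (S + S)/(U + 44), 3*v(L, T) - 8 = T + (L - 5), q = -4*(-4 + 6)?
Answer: 276339/62 ≈ 4457.1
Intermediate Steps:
q = -8 (q = -4*2 = -8)
v(L, T) = 1 + L/3 + T/3 (v(L, T) = 8/3 + (T + (L - 5))/3 = 8/3 + (T + (-5 + L))/3 = 8/3 + (-5 + L + T)/3 = 8/3 + (-5/3 + L/3 + T/3) = 1 + L/3 + T/3)
n(U, S) = 2*S/(44 + U) (n(U, S) = (2*S)/(44 + U) = 2*S/(44 + U))
n(v(-3, q), -19) + 4458 = 2*(-19)/(44 + (1 + (⅓)*(-3) + (⅓)*(-8))) + 4458 = 2*(-19)/(44 + (1 - 1 - 8/3)) + 4458 = 2*(-19)/(44 - 8/3) + 4458 = 2*(-19)/(124/3) + 4458 = 2*(-19)*(3/124) + 4458 = -57/62 + 4458 = 276339/62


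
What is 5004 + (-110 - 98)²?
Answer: 48268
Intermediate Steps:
5004 + (-110 - 98)² = 5004 + (-208)² = 5004 + 43264 = 48268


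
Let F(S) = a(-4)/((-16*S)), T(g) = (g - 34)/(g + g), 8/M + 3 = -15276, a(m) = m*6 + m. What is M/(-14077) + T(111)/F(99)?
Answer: 156149882954/7958051871 ≈ 19.622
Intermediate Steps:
a(m) = 7*m (a(m) = 6*m + m = 7*m)
M = -8/15279 (M = 8/(-3 - 15276) = 8/(-15279) = 8*(-1/15279) = -8/15279 ≈ -0.00052359)
T(g) = (-34 + g)/(2*g) (T(g) = (-34 + g)/((2*g)) = (-34 + g)*(1/(2*g)) = (-34 + g)/(2*g))
F(S) = 7/(4*S) (F(S) = (7*(-4))/((-16*S)) = -(-7)/(4*S) = 7/(4*S))
M/(-14077) + T(111)/F(99) = -8/15279/(-14077) + ((1/2)*(-34 + 111)/111)/(((7/4)/99)) = -8/15279*(-1/14077) + ((1/2)*(1/111)*77)/(((7/4)*(1/99))) = 8/215082483 + 77/(222*(7/396)) = 8/215082483 + (77/222)*(396/7) = 8/215082483 + 726/37 = 156149882954/7958051871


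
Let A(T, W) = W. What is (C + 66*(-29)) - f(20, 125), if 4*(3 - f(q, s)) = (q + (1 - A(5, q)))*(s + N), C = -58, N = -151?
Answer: -3963/2 ≈ -1981.5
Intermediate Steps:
f(q, s) = 163/4 - s/4 (f(q, s) = 3 - (q + (1 - q))*(s - 151)/4 = 3 - (-151 + s)/4 = 3 + (151/4 - s/4) = 163/4 - s/4)
(C + 66*(-29)) - f(20, 125) = (-58 + 66*(-29)) - (163/4 - ¼*125) = (-58 - 1914) - (163/4 - 125/4) = -1972 - 1*19/2 = -1972 - 19/2 = -3963/2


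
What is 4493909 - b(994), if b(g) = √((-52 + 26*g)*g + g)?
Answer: 4493909 - √25638242 ≈ 4.4888e+6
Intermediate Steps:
b(g) = √(g + g*(-52 + 26*g)) (b(g) = √(g*(-52 + 26*g) + g) = √(g + g*(-52 + 26*g)))
4493909 - b(994) = 4493909 - √(994*(-51 + 26*994)) = 4493909 - √(994*(-51 + 25844)) = 4493909 - √(994*25793) = 4493909 - √25638242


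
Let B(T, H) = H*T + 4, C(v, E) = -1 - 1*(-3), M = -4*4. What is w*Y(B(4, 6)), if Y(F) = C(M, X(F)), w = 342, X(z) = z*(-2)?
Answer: 684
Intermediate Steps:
X(z) = -2*z
M = -16
C(v, E) = 2 (C(v, E) = -1 + 3 = 2)
B(T, H) = 4 + H*T
Y(F) = 2
w*Y(B(4, 6)) = 342*2 = 684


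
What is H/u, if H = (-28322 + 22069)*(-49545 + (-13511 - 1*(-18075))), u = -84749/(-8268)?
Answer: 2325508883724/84749 ≈ 2.7440e+7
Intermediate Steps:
u = 84749/8268 (u = -84749*(-1/8268) = 84749/8268 ≈ 10.250)
H = 281266193 (H = -6253*(-49545 + (-13511 + 18075)) = -6253*(-49545 + 4564) = -6253*(-44981) = 281266193)
H/u = 281266193/(84749/8268) = 281266193*(8268/84749) = 2325508883724/84749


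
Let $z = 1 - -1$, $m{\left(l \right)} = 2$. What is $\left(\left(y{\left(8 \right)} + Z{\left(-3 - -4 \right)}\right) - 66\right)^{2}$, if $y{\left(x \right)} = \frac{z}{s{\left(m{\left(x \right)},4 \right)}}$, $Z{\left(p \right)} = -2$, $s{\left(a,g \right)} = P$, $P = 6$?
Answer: $\frac{41209}{9} \approx 4578.8$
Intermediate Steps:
$s{\left(a,g \right)} = 6$
$z = 2$ ($z = 1 + 1 = 2$)
$y{\left(x \right)} = \frac{1}{3}$ ($y{\left(x \right)} = \frac{2}{6} = 2 \cdot \frac{1}{6} = \frac{1}{3}$)
$\left(\left(y{\left(8 \right)} + Z{\left(-3 - -4 \right)}\right) - 66\right)^{2} = \left(\left(\frac{1}{3} - 2\right) - 66\right)^{2} = \left(- \frac{5}{3} - 66\right)^{2} = \left(- \frac{203}{3}\right)^{2} = \frac{41209}{9}$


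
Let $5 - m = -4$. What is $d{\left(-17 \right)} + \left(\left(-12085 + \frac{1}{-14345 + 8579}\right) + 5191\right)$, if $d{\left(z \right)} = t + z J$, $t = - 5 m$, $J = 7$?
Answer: $- \frac{40696429}{5766} \approx -7058.0$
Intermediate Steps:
$m = 9$ ($m = 5 - -4 = 5 + 4 = 9$)
$t = -45$ ($t = \left(-5\right) 9 = -45$)
$d{\left(z \right)} = -45 + 7 z$ ($d{\left(z \right)} = -45 + z 7 = -45 + 7 z$)
$d{\left(-17 \right)} + \left(\left(-12085 + \frac{1}{-14345 + 8579}\right) + 5191\right) = \left(-45 + 7 \left(-17\right)\right) + \left(\left(-12085 + \frac{1}{-14345 + 8579}\right) + 5191\right) = \left(-45 - 119\right) + \left(\left(-12085 + \frac{1}{-5766}\right) + 5191\right) = -164 + \left(\left(-12085 - \frac{1}{5766}\right) + 5191\right) = -164 + \left(- \frac{69682111}{5766} + 5191\right) = -164 - \frac{39750805}{5766} = - \frac{40696429}{5766}$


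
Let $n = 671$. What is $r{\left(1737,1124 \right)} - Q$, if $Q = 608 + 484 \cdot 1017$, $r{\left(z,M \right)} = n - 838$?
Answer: $-493003$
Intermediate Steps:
$r{\left(z,M \right)} = -167$ ($r{\left(z,M \right)} = 671 - 838 = -167$)
$Q = 492836$ ($Q = 608 + 492228 = 492836$)
$r{\left(1737,1124 \right)} - Q = -167 - 492836 = -493003$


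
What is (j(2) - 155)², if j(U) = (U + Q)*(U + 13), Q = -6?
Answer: 46225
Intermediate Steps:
j(U) = (-6 + U)*(13 + U) (j(U) = (U - 6)*(U + 13) = (-6 + U)*(13 + U))
(j(2) - 155)² = ((-78 + 2² + 7*2) - 155)² = ((-78 + 4 + 14) - 155)² = (-60 - 155)² = (-215)² = 46225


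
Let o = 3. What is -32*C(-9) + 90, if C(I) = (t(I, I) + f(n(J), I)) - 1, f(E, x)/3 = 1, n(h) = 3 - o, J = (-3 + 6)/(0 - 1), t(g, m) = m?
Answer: 314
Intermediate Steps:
J = -3 (J = 3/(-1) = 3*(-1) = -3)
n(h) = 0 (n(h) = 3 - 1*3 = 3 - 3 = 0)
f(E, x) = 3 (f(E, x) = 3*1 = 3)
C(I) = 2 + I (C(I) = (I + 3) - 1 = (3 + I) - 1 = 2 + I)
-32*C(-9) + 90 = -32*(2 - 9) + 90 = -32*(-7) + 90 = 224 + 90 = 314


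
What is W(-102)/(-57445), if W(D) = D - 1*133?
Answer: 47/11489 ≈ 0.0040909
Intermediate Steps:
W(D) = -133 + D (W(D) = D - 133 = -133 + D)
W(-102)/(-57445) = (-133 - 102)/(-57445) = -235*(-1/57445) = 47/11489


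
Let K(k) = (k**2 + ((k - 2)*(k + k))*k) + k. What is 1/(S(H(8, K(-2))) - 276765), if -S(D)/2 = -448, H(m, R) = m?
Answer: -1/275869 ≈ -3.6249e-6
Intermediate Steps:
K(k) = k + k**2 + 2*k**2*(-2 + k) (K(k) = (k**2 + ((-2 + k)*(2*k))*k) + k = (k**2 + (2*k*(-2 + k))*k) + k = (k**2 + 2*k**2*(-2 + k)) + k = k + k**2 + 2*k**2*(-2 + k))
S(D) = 896 (S(D) = -2*(-448) = 896)
1/(S(H(8, K(-2))) - 276765) = 1/(896 - 276765) = 1/(-275869) = -1/275869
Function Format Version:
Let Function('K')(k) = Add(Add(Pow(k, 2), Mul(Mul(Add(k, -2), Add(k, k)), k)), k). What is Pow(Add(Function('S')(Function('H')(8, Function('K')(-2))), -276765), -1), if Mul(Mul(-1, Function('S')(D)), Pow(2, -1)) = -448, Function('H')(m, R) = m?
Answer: Rational(-1, 275869) ≈ -3.6249e-6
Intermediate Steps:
Function('K')(k) = Add(k, Pow(k, 2), Mul(2, Pow(k, 2), Add(-2, k))) (Function('K')(k) = Add(Add(Pow(k, 2), Mul(Mul(Add(-2, k), Mul(2, k)), k)), k) = Add(Add(Pow(k, 2), Mul(Mul(2, k, Add(-2, k)), k)), k) = Add(Add(Pow(k, 2), Mul(2, Pow(k, 2), Add(-2, k))), k) = Add(k, Pow(k, 2), Mul(2, Pow(k, 2), Add(-2, k))))
Function('S')(D) = 896 (Function('S')(D) = Mul(-2, -448) = 896)
Pow(Add(Function('S')(Function('H')(8, Function('K')(-2))), -276765), -1) = Pow(Add(896, -276765), -1) = Pow(-275869, -1) = Rational(-1, 275869)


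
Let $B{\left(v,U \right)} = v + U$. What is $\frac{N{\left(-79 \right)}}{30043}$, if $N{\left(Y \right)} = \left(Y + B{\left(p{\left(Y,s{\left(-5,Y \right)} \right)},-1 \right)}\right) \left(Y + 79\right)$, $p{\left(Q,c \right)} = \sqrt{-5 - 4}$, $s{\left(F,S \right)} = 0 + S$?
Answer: $0$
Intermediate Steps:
$s{\left(F,S \right)} = S$
$p{\left(Q,c \right)} = 3 i$ ($p{\left(Q,c \right)} = \sqrt{-9} = 3 i$)
$B{\left(v,U \right)} = U + v$
$N{\left(Y \right)} = \left(79 + Y\right) \left(-1 + Y + 3 i\right)$ ($N{\left(Y \right)} = \left(Y - \left(1 - 3 i\right)\right) \left(Y + 79\right) = \left(-1 + Y + 3 i\right) \left(79 + Y\right) = \left(79 + Y\right) \left(-1 + Y + 3 i\right)$)
$\frac{N{\left(-79 \right)}}{30043} = \frac{-79 + \left(-79\right)^{2} + 237 i + 3 \left(-79\right) \left(26 + i\right)}{30043} = \left(-79 + 6241 + 237 i - \left(6162 + 237 i\right)\right) \frac{1}{30043} = 0 \cdot \frac{1}{30043} = 0$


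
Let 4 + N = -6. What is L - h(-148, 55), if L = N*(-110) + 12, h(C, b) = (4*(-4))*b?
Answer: 1992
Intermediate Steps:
N = -10 (N = -4 - 6 = -10)
h(C, b) = -16*b
L = 1112 (L = -10*(-110) + 12 = 1100 + 12 = 1112)
L - h(-148, 55) = 1112 - (-16)*55 = 1112 - 1*(-880) = 1112 + 880 = 1992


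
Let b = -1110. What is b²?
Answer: 1232100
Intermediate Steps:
b² = (-1110)² = 1232100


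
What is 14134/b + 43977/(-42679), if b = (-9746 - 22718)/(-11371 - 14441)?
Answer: 1946126958663/173191382 ≈ 11237.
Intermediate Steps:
b = 8116/6453 (b = -32464/(-25812) = -32464*(-1/25812) = 8116/6453 ≈ 1.2577)
14134/b + 43977/(-42679) = 14134/(8116/6453) + 43977/(-42679) = 14134*(6453/8116) + 43977*(-1/42679) = 45603351/4058 - 43977/42679 = 1946126958663/173191382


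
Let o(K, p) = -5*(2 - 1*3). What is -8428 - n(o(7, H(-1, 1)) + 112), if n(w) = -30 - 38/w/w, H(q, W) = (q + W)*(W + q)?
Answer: -114960184/13689 ≈ -8398.0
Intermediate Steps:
H(q, W) = (W + q)² (H(q, W) = (W + q)*(W + q) = (W + q)²)
o(K, p) = 5 (o(K, p) = -5*(2 - 3) = -5*(-1) = 5)
n(w) = -30 - 38/w²
-8428 - n(o(7, H(-1, 1)) + 112) = -8428 - (-30 - 38/(5 + 112)²) = -8428 - (-30 - 38/117²) = -8428 - (-30 - 38*1/13689) = -8428 - (-30 - 38/13689) = -8428 - 1*(-410708/13689) = -8428 + 410708/13689 = -114960184/13689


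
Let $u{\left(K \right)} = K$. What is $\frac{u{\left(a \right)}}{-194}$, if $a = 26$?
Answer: $- \frac{13}{97} \approx -0.13402$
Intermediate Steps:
$\frac{u{\left(a \right)}}{-194} = \frac{26}{-194} = 26 \left(- \frac{1}{194}\right) = - \frac{13}{97}$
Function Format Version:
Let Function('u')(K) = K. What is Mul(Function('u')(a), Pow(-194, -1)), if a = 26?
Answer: Rational(-13, 97) ≈ -0.13402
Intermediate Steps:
Mul(Function('u')(a), Pow(-194, -1)) = Mul(26, Pow(-194, -1)) = Mul(26, Rational(-1, 194)) = Rational(-13, 97)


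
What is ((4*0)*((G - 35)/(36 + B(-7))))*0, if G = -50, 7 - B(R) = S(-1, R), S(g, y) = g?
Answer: 0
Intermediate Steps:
B(R) = 8 (B(R) = 7 - 1*(-1) = 7 + 1 = 8)
((4*0)*((G - 35)/(36 + B(-7))))*0 = ((4*0)*((-50 - 35)/(36 + 8)))*0 = (0*(-85/44))*0 = 0*0 = 0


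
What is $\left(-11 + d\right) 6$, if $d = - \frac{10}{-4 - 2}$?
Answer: $-56$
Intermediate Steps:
$d = \frac{5}{3}$ ($d = - \frac{10}{-4 - 2} = - \frac{10}{-6} = \left(-10\right) \left(- \frac{1}{6}\right) = \frac{5}{3} \approx 1.6667$)
$\left(-11 + d\right) 6 = \left(-11 + \frac{5}{3}\right) 6 = \left(- \frac{28}{3}\right) 6 = -56$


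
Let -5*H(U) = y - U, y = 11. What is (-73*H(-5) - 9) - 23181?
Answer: -114782/5 ≈ -22956.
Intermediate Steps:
H(U) = -11/5 + U/5 (H(U) = -(11 - U)/5 = -11/5 + U/5)
(-73*H(-5) - 9) - 23181 = (-73*(-11/5 + (⅕)*(-5)) - 9) - 23181 = (-73*(-11/5 - 1) - 9) - 23181 = (-73*(-16/5) - 9) - 23181 = (1168/5 - 9) - 23181 = 1123/5 - 23181 = -114782/5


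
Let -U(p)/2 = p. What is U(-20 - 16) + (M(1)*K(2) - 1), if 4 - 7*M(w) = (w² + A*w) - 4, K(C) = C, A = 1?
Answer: 509/7 ≈ 72.714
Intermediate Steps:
U(p) = -2*p
M(w) = 8/7 - w/7 - w²/7 (M(w) = 4/7 - ((w² + 1*w) - 4)/7 = 4/7 - ((w² + w) - 4)/7 = 4/7 - ((w + w²) - 4)/7 = 4/7 - (-4 + w + w²)/7 = 4/7 + (4/7 - w/7 - w²/7) = 8/7 - w/7 - w²/7)
U(-20 - 16) + (M(1)*K(2) - 1) = -2*(-20 - 16) + ((8/7 - ⅐*1 - ⅐*1²)*2 - 1) = -2*(-36) + ((8/7 - ⅐ - ⅐*1)*2 - 1) = 72 + ((8/7 - ⅐ - ⅐)*2 - 1) = 72 + ((6/7)*2 - 1) = 72 + (12/7 - 1) = 72 + 5/7 = 509/7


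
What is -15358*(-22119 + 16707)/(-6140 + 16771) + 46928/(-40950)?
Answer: 243083040688/31095675 ≈ 7817.3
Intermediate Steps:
-15358*(-22119 + 16707)/(-6140 + 16771) + 46928/(-40950) = -15358/(10631/(-5412)) + 46928*(-1/40950) = -15358/(10631*(-1/5412)) - 3352/2925 = -15358/(-10631/5412) - 3352/2925 = -15358*(-5412/10631) - 3352/2925 = 83117496/10631 - 3352/2925 = 243083040688/31095675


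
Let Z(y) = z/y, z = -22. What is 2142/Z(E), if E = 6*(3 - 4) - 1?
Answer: 7497/11 ≈ 681.54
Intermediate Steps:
E = -7 (E = 6*(-1) - 1 = -6 - 1 = -7)
Z(y) = -22/y
2142/Z(E) = 2142/((-22/(-7))) = 2142/((-22*(-⅐))) = 2142/(22/7) = 2142*(7/22) = 7497/11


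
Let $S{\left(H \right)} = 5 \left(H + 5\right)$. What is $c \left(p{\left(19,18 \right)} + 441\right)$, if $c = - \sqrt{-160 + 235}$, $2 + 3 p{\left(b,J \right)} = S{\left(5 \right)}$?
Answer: $- 2285 \sqrt{3} \approx -3957.7$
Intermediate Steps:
$S{\left(H \right)} = 25 + 5 H$ ($S{\left(H \right)} = 5 \left(5 + H\right) = 25 + 5 H$)
$p{\left(b,J \right)} = 16$ ($p{\left(b,J \right)} = - \frac{2}{3} + \frac{25 + 5 \cdot 5}{3} = - \frac{2}{3} + \frac{25 + 25}{3} = - \frac{2}{3} + \frac{1}{3} \cdot 50 = - \frac{2}{3} + \frac{50}{3} = 16$)
$c = - 5 \sqrt{3}$ ($c = - \sqrt{75} = - 5 \sqrt{3} \approx -8.6602$)
$c \left(p{\left(19,18 \right)} + 441\right) = - 5 \sqrt{3} \left(16 + 441\right) = - 5 \sqrt{3} \cdot 457 = - 2285 \sqrt{3}$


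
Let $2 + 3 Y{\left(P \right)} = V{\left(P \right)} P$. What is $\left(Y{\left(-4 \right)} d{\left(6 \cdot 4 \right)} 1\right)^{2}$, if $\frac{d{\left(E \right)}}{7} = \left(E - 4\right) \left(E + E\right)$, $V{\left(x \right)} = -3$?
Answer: $501760000$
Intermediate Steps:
$d{\left(E \right)} = 14 E \left(-4 + E\right)$ ($d{\left(E \right)} = 7 \left(E - 4\right) \left(E + E\right) = 7 \left(-4 + E\right) 2 E = 7 \cdot 2 E \left(-4 + E\right) = 14 E \left(-4 + E\right)$)
$Y{\left(P \right)} = - \frac{2}{3} - P$ ($Y{\left(P \right)} = - \frac{2}{3} + \frac{\left(-3\right) P}{3} = - \frac{2}{3} - P$)
$\left(Y{\left(-4 \right)} d{\left(6 \cdot 4 \right)} 1\right)^{2} = \left(\left(- \frac{2}{3} - -4\right) 14 \cdot 6 \cdot 4 \left(-4 + 6 \cdot 4\right) 1\right)^{2} = \left(\left(- \frac{2}{3} + 4\right) 14 \cdot 24 \left(-4 + 24\right) 1\right)^{2} = \left(\frac{10 \cdot 14 \cdot 24 \cdot 20}{3} \cdot 1\right)^{2} = \left(\frac{10}{3} \cdot 6720 \cdot 1\right)^{2} = \left(22400 \cdot 1\right)^{2} = 22400^{2} = 501760000$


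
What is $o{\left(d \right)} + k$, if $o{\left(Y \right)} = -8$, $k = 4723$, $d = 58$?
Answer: $4715$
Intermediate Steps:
$o{\left(d \right)} + k = -8 + 4723 = 4715$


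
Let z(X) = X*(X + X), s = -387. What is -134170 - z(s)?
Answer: -433708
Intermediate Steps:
z(X) = 2*X² (z(X) = X*(2*X) = 2*X²)
-134170 - z(s) = -134170 - 2*(-387)² = -134170 - 2*149769 = -134170 - 1*299538 = -134170 - 299538 = -433708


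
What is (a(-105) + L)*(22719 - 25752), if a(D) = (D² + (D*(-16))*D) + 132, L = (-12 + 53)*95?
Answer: 489368484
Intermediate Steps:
L = 3895 (L = 41*95 = 3895)
a(D) = 132 - 15*D² (a(D) = (D² + (-16*D)*D) + 132 = (D² - 16*D²) + 132 = -15*D² + 132 = 132 - 15*D²)
(a(-105) + L)*(22719 - 25752) = ((132 - 15*(-105)²) + 3895)*(22719 - 25752) = ((132 - 15*11025) + 3895)*(-3033) = ((132 - 165375) + 3895)*(-3033) = (-165243 + 3895)*(-3033) = -161348*(-3033) = 489368484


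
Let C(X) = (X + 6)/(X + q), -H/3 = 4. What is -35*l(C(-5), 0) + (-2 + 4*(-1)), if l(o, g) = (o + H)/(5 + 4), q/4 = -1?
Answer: 3329/81 ≈ 41.099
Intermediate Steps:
H = -12 (H = -3*4 = -12)
q = -4 (q = 4*(-1) = -4)
C(X) = (6 + X)/(-4 + X) (C(X) = (X + 6)/(X - 4) = (6 + X)/(-4 + X))
l(o, g) = -4/3 + o/9 (l(o, g) = (o - 12)/(5 + 4) = (-12 + o)/9 = (-12 + o)*(⅑) = -4/3 + o/9)
-35*l(C(-5), 0) + (-2 + 4*(-1)) = -35*(-4/3 + ((6 - 5)/(-4 - 5))/9) + (-2 + 4*(-1)) = -35*(-4/3 + (1/(-9))/9) + (-2 - 4) = -35*(-4/3 + (-⅑*1)/9) - 6 = -35*(-4/3 + (⅑)*(-⅑)) - 6 = -35*(-4/3 - 1/81) - 6 = -35*(-109/81) - 6 = 3815/81 - 6 = 3329/81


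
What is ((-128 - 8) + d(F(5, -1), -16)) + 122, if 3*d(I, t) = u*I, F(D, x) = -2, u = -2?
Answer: -38/3 ≈ -12.667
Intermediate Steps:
d(I, t) = -2*I/3 (d(I, t) = (-2*I)/3 = -2*I/3)
((-128 - 8) + d(F(5, -1), -16)) + 122 = ((-128 - 8) - ⅔*(-2)) + 122 = (-136 + 4/3) + 122 = -404/3 + 122 = -38/3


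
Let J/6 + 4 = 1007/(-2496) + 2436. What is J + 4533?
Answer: 7954993/416 ≈ 19123.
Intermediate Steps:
J = 6069265/416 (J = -24 + 6*(1007/(-2496) + 2436) = -24 + 6*(1007*(-1/2496) + 2436) = -24 + 6*(-1007/2496 + 2436) = -24 + 6*(6079249/2496) = -24 + 6079249/416 = 6069265/416 ≈ 14590.)
J + 4533 = 6069265/416 + 4533 = 7954993/416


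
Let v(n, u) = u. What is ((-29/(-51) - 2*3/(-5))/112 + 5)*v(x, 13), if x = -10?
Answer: 1862263/28560 ≈ 65.205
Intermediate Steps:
((-29/(-51) - 2*3/(-5))/112 + 5)*v(x, 13) = ((-29/(-51) - 2*3/(-5))/112 + 5)*13 = ((-29*(-1/51) - 6*(-1/5))*(1/112) + 5)*13 = ((29/51 + 6/5)*(1/112) + 5)*13 = ((451/255)*(1/112) + 5)*13 = (451/28560 + 5)*13 = (143251/28560)*13 = 1862263/28560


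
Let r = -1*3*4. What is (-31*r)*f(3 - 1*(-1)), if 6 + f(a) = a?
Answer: -744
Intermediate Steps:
f(a) = -6 + a
r = -12 (r = -3*4 = -12)
(-31*r)*f(3 - 1*(-1)) = (-31*(-12))*(-6 + (3 - 1*(-1))) = 372*(-6 + (3 + 1)) = 372*(-6 + 4) = 372*(-2) = -744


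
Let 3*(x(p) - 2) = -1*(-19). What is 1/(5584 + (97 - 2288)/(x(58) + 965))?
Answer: 2920/16298707 ≈ 0.00017916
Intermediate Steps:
x(p) = 25/3 (x(p) = 2 + (-1*(-19))/3 = 2 + (1/3)*19 = 2 + 19/3 = 25/3)
1/(5584 + (97 - 2288)/(x(58) + 965)) = 1/(5584 + (97 - 2288)/(25/3 + 965)) = 1/(5584 - 2191/2920/3) = 1/(5584 - 2191*3/2920) = 1/(5584 - 6573/2920) = 1/(16298707/2920) = 2920/16298707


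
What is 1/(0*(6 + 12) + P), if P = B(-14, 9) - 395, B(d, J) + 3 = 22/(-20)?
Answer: -10/3991 ≈ -0.0025056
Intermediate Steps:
B(d, J) = -41/10 (B(d, J) = -3 + 22/(-20) = -3 + 22*(-1/20) = -3 - 11/10 = -41/10)
P = -3991/10 (P = -41/10 - 395 = -3991/10 ≈ -399.10)
1/(0*(6 + 12) + P) = 1/(0*(6 + 12) - 3991/10) = 1/(0*18 - 3991/10) = 1/(0 - 3991/10) = 1/(-3991/10) = -10/3991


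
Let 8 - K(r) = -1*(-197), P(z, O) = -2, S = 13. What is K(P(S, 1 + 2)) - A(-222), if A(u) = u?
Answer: 33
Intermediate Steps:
K(r) = -189 (K(r) = 8 - (-1)*(-197) = 8 - 1*197 = 8 - 197 = -189)
K(P(S, 1 + 2)) - A(-222) = -189 - 1*(-222) = -189 + 222 = 33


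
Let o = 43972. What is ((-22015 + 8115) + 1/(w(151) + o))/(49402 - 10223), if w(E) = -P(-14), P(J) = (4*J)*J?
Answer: -600313199/1692062652 ≈ -0.35478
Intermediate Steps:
P(J) = 4*J**2
w(E) = -784 (w(E) = -4*(-14)**2 = -4*196 = -1*784 = -784)
((-22015 + 8115) + 1/(w(151) + o))/(49402 - 10223) = ((-22015 + 8115) + 1/(-784 + 43972))/(49402 - 10223) = (-13900 + 1/43188)/39179 = (-13900 + 1/43188)*(1/39179) = -600313199/43188*1/39179 = -600313199/1692062652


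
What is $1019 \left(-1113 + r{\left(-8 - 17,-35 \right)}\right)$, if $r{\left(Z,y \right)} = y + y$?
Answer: $-1205477$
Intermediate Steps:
$r{\left(Z,y \right)} = 2 y$
$1019 \left(-1113 + r{\left(-8 - 17,-35 \right)}\right) = 1019 \left(-1113 + 2 \left(-35\right)\right) = 1019 \left(-1113 - 70\right) = 1019 \left(-1183\right) = -1205477$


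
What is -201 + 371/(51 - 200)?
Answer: -30320/149 ≈ -203.49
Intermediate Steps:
-201 + 371/(51 - 200) = -201 + 371/(-149) = -201 + 371*(-1/149) = -201 - 371/149 = -30320/149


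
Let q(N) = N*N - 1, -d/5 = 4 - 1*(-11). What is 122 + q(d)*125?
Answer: 703122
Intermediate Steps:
d = -75 (d = -5*(4 - 1*(-11)) = -5*(4 + 11) = -5*15 = -75)
q(N) = -1 + N**2 (q(N) = N**2 - 1 = -1 + N**2)
122 + q(d)*125 = 122 + (-1 + (-75)**2)*125 = 122 + (-1 + 5625)*125 = 122 + 5624*125 = 122 + 703000 = 703122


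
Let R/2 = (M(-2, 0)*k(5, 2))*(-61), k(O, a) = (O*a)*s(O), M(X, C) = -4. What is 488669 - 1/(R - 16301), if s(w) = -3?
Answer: 15119907530/30941 ≈ 4.8867e+5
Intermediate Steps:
k(O, a) = -3*O*a (k(O, a) = (O*a)*(-3) = -3*O*a)
R = -14640 (R = 2*(-(-12)*5*2*(-61)) = 2*(-4*(-30)*(-61)) = 2*(120*(-61)) = 2*(-7320) = -14640)
488669 - 1/(R - 16301) = 488669 - 1/(-14640 - 16301) = 488669 - 1/(-30941) = 488669 - 1*(-1/30941) = 488669 + 1/30941 = 15119907530/30941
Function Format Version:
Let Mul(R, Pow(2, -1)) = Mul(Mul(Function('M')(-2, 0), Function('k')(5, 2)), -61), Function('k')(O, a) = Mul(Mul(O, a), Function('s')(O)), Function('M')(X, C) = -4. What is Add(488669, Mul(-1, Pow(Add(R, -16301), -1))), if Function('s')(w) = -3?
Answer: Rational(15119907530, 30941) ≈ 4.8867e+5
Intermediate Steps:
Function('k')(O, a) = Mul(-3, O, a) (Function('k')(O, a) = Mul(Mul(O, a), -3) = Mul(-3, O, a))
R = -14640 (R = Mul(2, Mul(Mul(-4, Mul(-3, 5, 2)), -61)) = Mul(2, Mul(Mul(-4, -30), -61)) = Mul(2, Mul(120, -61)) = Mul(2, -7320) = -14640)
Add(488669, Mul(-1, Pow(Add(R, -16301), -1))) = Add(488669, Mul(-1, Pow(Add(-14640, -16301), -1))) = Add(488669, Mul(-1, Pow(-30941, -1))) = Add(488669, Mul(-1, Rational(-1, 30941))) = Add(488669, Rational(1, 30941)) = Rational(15119907530, 30941)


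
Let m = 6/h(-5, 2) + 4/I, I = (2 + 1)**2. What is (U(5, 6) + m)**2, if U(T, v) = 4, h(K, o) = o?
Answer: 4489/81 ≈ 55.420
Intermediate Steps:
I = 9 (I = 3**2 = 9)
m = 31/9 (m = 6/2 + 4/9 = 6*(1/2) + 4*(1/9) = 3 + 4/9 = 31/9 ≈ 3.4444)
(U(5, 6) + m)**2 = (4 + 31/9)**2 = (67/9)**2 = 4489/81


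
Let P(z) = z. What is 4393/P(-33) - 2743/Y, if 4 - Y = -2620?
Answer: -11617751/86592 ≈ -134.17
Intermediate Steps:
Y = 2624 (Y = 4 - 1*(-2620) = 4 + 2620 = 2624)
4393/P(-33) - 2743/Y = 4393/(-33) - 2743/2624 = 4393*(-1/33) - 2743*1/2624 = -4393/33 - 2743/2624 = -11617751/86592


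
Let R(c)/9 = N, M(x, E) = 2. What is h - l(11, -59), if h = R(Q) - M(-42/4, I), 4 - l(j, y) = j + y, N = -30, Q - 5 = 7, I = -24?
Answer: -324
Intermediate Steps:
Q = 12 (Q = 5 + 7 = 12)
l(j, y) = 4 - j - y (l(j, y) = 4 - (j + y) = 4 + (-j - y) = 4 - j - y)
R(c) = -270 (R(c) = 9*(-30) = -270)
h = -272 (h = -270 - 1*2 = -270 - 2 = -272)
h - l(11, -59) = -272 - (4 - 1*11 - 1*(-59)) = -272 - (4 - 11 + 59) = -272 - 1*52 = -272 - 52 = -324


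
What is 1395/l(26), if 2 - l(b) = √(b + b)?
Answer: -465/8 - 465*√13/8 ≈ -267.70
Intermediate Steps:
l(b) = 2 - √2*√b (l(b) = 2 - √(b + b) = 2 - √(2*b) = 2 - √2*√b)
1395/l(26) = 1395/(2 - √2*√26) = 1395/(2 - 2*√13)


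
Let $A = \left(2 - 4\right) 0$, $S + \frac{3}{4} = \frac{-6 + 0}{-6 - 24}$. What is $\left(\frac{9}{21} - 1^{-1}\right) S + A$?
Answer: $\frac{11}{35} \approx 0.31429$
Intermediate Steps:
$S = - \frac{11}{20}$ ($S = - \frac{3}{4} + \frac{-6 + 0}{-6 - 24} = - \frac{3}{4} - \frac{6}{-30} = - \frac{3}{4} - - \frac{1}{5} = - \frac{3}{4} + \frac{1}{5} = - \frac{11}{20} \approx -0.55$)
$A = 0$ ($A = \left(-2\right) 0 = 0$)
$\left(\frac{9}{21} - 1^{-1}\right) S + A = \left(\frac{9}{21} - 1^{-1}\right) \left(- \frac{11}{20}\right) + 0 = \left(9 \cdot \frac{1}{21} - 1\right) \left(- \frac{11}{20}\right) + 0 = \left(\frac{3}{7} - 1\right) \left(- \frac{11}{20}\right) + 0 = \left(- \frac{4}{7}\right) \left(- \frac{11}{20}\right) + 0 = \frac{11}{35} + 0 = \frac{11}{35}$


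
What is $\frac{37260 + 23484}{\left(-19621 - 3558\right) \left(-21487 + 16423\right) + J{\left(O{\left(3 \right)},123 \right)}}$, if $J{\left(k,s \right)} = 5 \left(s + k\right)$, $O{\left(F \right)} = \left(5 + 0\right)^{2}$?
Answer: $\frac{15186}{29344799} \approx 0.0005175$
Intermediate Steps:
$O{\left(F \right)} = 25$ ($O{\left(F \right)} = 5^{2} = 25$)
$J{\left(k,s \right)} = 5 k + 5 s$ ($J{\left(k,s \right)} = 5 \left(k + s\right) = 5 k + 5 s$)
$\frac{37260 + 23484}{\left(-19621 - 3558\right) \left(-21487 + 16423\right) + J{\left(O{\left(3 \right)},123 \right)}} = \frac{37260 + 23484}{\left(-19621 - 3558\right) \left(-21487 + 16423\right) + \left(5 \cdot 25 + 5 \cdot 123\right)} = \frac{60744}{\left(-23179\right) \left(-5064\right) + \left(125 + 615\right)} = \frac{60744}{117378456 + 740} = \frac{60744}{117379196} = 60744 \cdot \frac{1}{117379196} = \frac{15186}{29344799}$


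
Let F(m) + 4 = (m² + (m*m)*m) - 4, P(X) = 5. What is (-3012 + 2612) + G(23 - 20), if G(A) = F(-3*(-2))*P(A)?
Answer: 820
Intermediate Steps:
F(m) = -8 + m² + m³ (F(m) = -4 + ((m² + (m*m)*m) - 4) = -4 + ((m² + m²*m) - 4) = -4 + ((m² + m³) - 4) = -4 + (-4 + m² + m³) = -8 + m² + m³)
G(A) = 1220 (G(A) = (-8 + (-3*(-2))² + (-3*(-2))³)*5 = (-8 + 6² + 6³)*5 = (-8 + 36 + 216)*5 = 244*5 = 1220)
(-3012 + 2612) + G(23 - 20) = (-3012 + 2612) + 1220 = -400 + 1220 = 820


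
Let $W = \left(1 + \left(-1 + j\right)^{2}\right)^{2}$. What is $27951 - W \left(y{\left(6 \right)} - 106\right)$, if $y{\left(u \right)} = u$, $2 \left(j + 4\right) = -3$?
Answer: $\frac{860029}{4} \approx 2.1501 \cdot 10^{5}$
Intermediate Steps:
$j = - \frac{11}{2}$ ($j = -4 + \frac{1}{2} \left(-3\right) = -4 - \frac{3}{2} = - \frac{11}{2} \approx -5.5$)
$W = \frac{29929}{16}$ ($W = \left(1 + \left(-1 - \frac{11}{2}\right)^{2}\right)^{2} = \left(1 + \left(- \frac{13}{2}\right)^{2}\right)^{2} = \left(1 + \frac{169}{4}\right)^{2} = \left(\frac{173}{4}\right)^{2} = \frac{29929}{16} \approx 1870.6$)
$27951 - W \left(y{\left(6 \right)} - 106\right) = 27951 - \frac{29929 \left(6 - 106\right)}{16} = 27951 - \frac{29929}{16} \left(-100\right) = 27951 - - \frac{748225}{4} = 27951 + \frac{748225}{4} = \frac{860029}{4}$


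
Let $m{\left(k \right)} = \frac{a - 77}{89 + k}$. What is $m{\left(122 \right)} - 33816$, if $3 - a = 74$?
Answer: $- \frac{7135324}{211} \approx -33817.0$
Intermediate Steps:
$a = -71$ ($a = 3 - 74 = -71$)
$m{\left(k \right)} = - \frac{148}{89 + k}$ ($m{\left(k \right)} = \frac{-71 - 77}{89 + k} = - \frac{148}{89 + k}$)
$m{\left(122 \right)} - 33816 = - \frac{148}{89 + 122} - 33816 = - \frac{148}{211} - 33816 = - \frac{7135324}{211}$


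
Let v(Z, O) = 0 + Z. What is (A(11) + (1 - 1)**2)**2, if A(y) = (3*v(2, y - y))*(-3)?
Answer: 324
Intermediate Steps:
v(Z, O) = Z
A(y) = -18 (A(y) = (3*2)*(-3) = 6*(-3) = -18)
(A(11) + (1 - 1)**2)**2 = (-18 + (1 - 1)**2)**2 = (-18 + 0**2)**2 = (-18 + 0)**2 = (-18)**2 = 324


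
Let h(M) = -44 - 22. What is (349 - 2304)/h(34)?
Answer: 1955/66 ≈ 29.621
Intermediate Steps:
h(M) = -66
(349 - 2304)/h(34) = (349 - 2304)/(-66) = -1955*(-1/66) = 1955/66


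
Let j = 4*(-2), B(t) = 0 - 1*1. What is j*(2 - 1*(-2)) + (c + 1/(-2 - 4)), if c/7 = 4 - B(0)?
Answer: 17/6 ≈ 2.8333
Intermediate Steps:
B(t) = -1 (B(t) = 0 - 1 = -1)
j = -8
c = 35 (c = 7*(4 - 1*(-1)) = 7*(4 + 1) = 7*5 = 35)
j*(2 - 1*(-2)) + (c + 1/(-2 - 4)) = -8*(2 - 1*(-2)) + (35 + 1/(-2 - 4)) = -8*(2 + 2) + (35 + 1/(-6)) = -8*4 + (35 - ⅙) = -32 + 209/6 = 17/6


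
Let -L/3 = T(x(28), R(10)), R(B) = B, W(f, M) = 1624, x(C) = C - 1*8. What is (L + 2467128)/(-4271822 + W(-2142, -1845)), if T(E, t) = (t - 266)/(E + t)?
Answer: -6167884/10675495 ≈ -0.57776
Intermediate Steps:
x(C) = -8 + C (x(C) = C - 8 = -8 + C)
T(E, t) = (-266 + t)/(E + t)
L = 128/5 (L = -3*(-266 + 10)/((-8 + 28) + 10) = -3*(-256)/(20 + 10) = -3*(-256)/30 = -(-256)/10 = -3*(-128/15) = 128/5 ≈ 25.600)
(L + 2467128)/(-4271822 + W(-2142, -1845)) = (128/5 + 2467128)/(-4271822 + 1624) = (12335768/5)/(-4270198) = (12335768/5)*(-1/4270198) = -6167884/10675495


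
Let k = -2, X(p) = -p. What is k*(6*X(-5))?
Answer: -60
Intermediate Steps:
k*(6*X(-5)) = -12*(-1*(-5)) = -12*5 = -2*30 = -60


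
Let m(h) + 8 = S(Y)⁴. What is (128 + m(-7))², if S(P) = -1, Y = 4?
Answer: 14641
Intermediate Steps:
m(h) = -7 (m(h) = -8 + (-1)⁴ = -8 + 1 = -7)
(128 + m(-7))² = (128 - 7)² = 121² = 14641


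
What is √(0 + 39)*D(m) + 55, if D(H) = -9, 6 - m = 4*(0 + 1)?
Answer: 55 - 9*√39 ≈ -1.2050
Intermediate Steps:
m = 2 (m = 6 - 4*(0 + 1) = 6 - 4 = 2)
√(0 + 39)*D(m) + 55 = √(0 + 39)*(-9) + 55 = √39*(-9) + 55 = -9*√39 + 55 = 55 - 9*√39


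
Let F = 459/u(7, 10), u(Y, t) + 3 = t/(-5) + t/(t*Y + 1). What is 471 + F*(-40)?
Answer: 97737/23 ≈ 4249.4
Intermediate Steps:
u(Y, t) = -3 - t/5 + t/(1 + Y*t) (u(Y, t) = -3 + (t/(-5) + t/(t*Y + 1)) = -3 + (t*(-1/5) + t/(Y*t + 1)) = -3 + (-t/5 + t/(1 + Y*t)) = -3 - t/5 + t/(1 + Y*t))
F = -10863/115 (F = 459/(((-15 + 4*10 - 1*7*10**2 - 15*7*10)/(5*(1 + 7*10)))) = 459/(((-15 + 40 - 1*7*100 - 1050)/(5*(1 + 70)))) = 459/(((1/5)*(-15 + 40 - 700 - 1050)/71)) = 459/(((1/5)*(1/71)*(-1725))) = 459/(-345/71) = 459*(-71/345) = -10863/115 ≈ -94.461)
471 + F*(-40) = 471 - 10863/115*(-40) = 471 + 86904/23 = 97737/23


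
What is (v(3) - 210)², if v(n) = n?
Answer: 42849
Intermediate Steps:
(v(3) - 210)² = (3 - 210)² = (-207)² = 42849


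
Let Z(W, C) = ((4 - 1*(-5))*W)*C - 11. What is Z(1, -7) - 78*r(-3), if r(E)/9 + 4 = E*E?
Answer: -3584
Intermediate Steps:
r(E) = -36 + 9*E**2 (r(E) = -36 + 9*(E*E) = -36 + 9*E**2)
Z(W, C) = -11 + 9*C*W (Z(W, C) = ((4 + 5)*W)*C - 11 = (9*W)*C - 11 = 9*C*W - 11 = -11 + 9*C*W)
Z(1, -7) - 78*r(-3) = (-11 + 9*(-7)*1) - 78*(-36 + 9*(-3)**2) = (-11 - 63) - 78*(-36 + 9*9) = -74 - 78*(-36 + 81) = -74 - 78*45 = -74 - 3510 = -3584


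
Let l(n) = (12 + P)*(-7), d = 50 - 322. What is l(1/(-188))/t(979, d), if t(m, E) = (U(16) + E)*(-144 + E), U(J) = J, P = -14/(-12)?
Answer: -553/638976 ≈ -0.00086545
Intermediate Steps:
P = 7/6 (P = -14*(-1/12) = 7/6 ≈ 1.1667)
d = -272
l(n) = -553/6 (l(n) = (12 + 7/6)*(-7) = (79/6)*(-7) = -553/6)
t(m, E) = (-144 + E)*(16 + E) (t(m, E) = (16 + E)*(-144 + E) = (-144 + E)*(16 + E))
l(1/(-188))/t(979, d) = -553/(6*(-2304 + (-272)**2 - 128*(-272))) = -553/(6*(-2304 + 73984 + 34816)) = -553/6/106496 = -553/6*1/106496 = -553/638976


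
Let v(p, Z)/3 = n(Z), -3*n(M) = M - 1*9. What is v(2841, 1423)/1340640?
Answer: -101/95760 ≈ -0.0010547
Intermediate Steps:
n(M) = 3 - M/3 (n(M) = -(M - 1*9)/3 = -(M - 9)/3 = -(-9 + M)/3 = 3 - M/3)
v(p, Z) = 9 - Z (v(p, Z) = 3*(3 - Z/3) = 9 - Z)
v(2841, 1423)/1340640 = (9 - 1*1423)/1340640 = (9 - 1423)*(1/1340640) = -1414*1/1340640 = -101/95760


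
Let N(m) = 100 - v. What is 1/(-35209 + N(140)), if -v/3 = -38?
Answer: -1/35223 ≈ -2.8391e-5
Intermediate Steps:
v = 114 (v = -3*(-38) = 114)
N(m) = -14 (N(m) = 100 - 1*114 = 100 - 114 = -14)
1/(-35209 + N(140)) = 1/(-35209 - 14) = 1/(-35223) = -1/35223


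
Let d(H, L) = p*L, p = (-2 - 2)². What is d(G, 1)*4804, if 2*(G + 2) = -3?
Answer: 76864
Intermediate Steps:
G = -7/2 (G = -2 + (½)*(-3) = -2 - 3/2 = -7/2 ≈ -3.5000)
p = 16 (p = (-4)² = 16)
d(H, L) = 16*L
d(G, 1)*4804 = (16*1)*4804 = 16*4804 = 76864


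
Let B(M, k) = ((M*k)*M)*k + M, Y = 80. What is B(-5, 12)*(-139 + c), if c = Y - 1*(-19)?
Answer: -143800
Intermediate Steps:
B(M, k) = M + M²*k² (B(M, k) = (k*M²)*k + M = M²*k² + M = M + M²*k²)
c = 99 (c = 80 - 1*(-19) = 80 + 19 = 99)
B(-5, 12)*(-139 + c) = (-5*(1 - 5*12²))*(-139 + 99) = -5*(1 - 5*144)*(-40) = -5*(1 - 720)*(-40) = -5*(-719)*(-40) = 3595*(-40) = -143800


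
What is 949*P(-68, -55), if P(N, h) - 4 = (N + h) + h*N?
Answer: 3436329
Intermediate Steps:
P(N, h) = 4 + N + h + N*h (P(N, h) = 4 + ((N + h) + h*N) = 4 + ((N + h) + N*h) = 4 + (N + h + N*h) = 4 + N + h + N*h)
949*P(-68, -55) = 949*(4 - 68 - 55 - 68*(-55)) = 949*(4 - 68 - 55 + 3740) = 949*3621 = 3436329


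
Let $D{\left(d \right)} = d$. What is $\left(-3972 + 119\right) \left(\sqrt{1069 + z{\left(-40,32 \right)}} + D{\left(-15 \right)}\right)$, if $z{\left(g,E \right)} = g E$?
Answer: $57795 - 3853 i \sqrt{211} \approx 57795.0 - 55968.0 i$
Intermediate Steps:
$z{\left(g,E \right)} = E g$
$\left(-3972 + 119\right) \left(\sqrt{1069 + z{\left(-40,32 \right)}} + D{\left(-15 \right)}\right) = \left(-3972 + 119\right) \left(\sqrt{1069 + 32 \left(-40\right)} - 15\right) = - 3853 \left(\sqrt{1069 - 1280} - 15\right) = - 3853 \left(\sqrt{-211} - 15\right) = - 3853 \left(i \sqrt{211} - 15\right) = - 3853 \left(-15 + i \sqrt{211}\right) = 57795 - 3853 i \sqrt{211}$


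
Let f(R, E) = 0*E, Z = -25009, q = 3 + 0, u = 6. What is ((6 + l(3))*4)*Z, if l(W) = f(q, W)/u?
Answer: -600216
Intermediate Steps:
q = 3
f(R, E) = 0
l(W) = 0 (l(W) = 0/6 = 0*(⅙) = 0)
((6 + l(3))*4)*Z = ((6 + 0)*4)*(-25009) = (6*4)*(-25009) = 24*(-25009) = -600216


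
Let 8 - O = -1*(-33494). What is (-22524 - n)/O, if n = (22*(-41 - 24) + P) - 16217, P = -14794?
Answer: -9917/33486 ≈ -0.29615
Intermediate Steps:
O = -33486 (O = 8 - (-1)*(-33494) = 8 - 1*33494 = 8 - 33494 = -33486)
n = -32441 (n = (22*(-41 - 24) - 14794) - 16217 = (22*(-65) - 14794) - 16217 = (-1430 - 14794) - 16217 = -16224 - 16217 = -32441)
(-22524 - n)/O = (-22524 - 1*(-32441))/(-33486) = (-22524 + 32441)*(-1/33486) = 9917*(-1/33486) = -9917/33486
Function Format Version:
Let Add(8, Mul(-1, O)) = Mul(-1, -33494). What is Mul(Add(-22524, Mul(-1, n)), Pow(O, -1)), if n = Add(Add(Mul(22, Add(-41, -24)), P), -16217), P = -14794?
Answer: Rational(-9917, 33486) ≈ -0.29615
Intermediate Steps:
O = -33486 (O = Add(8, Mul(-1, Mul(-1, -33494))) = Add(8, Mul(-1, 33494)) = Add(8, -33494) = -33486)
n = -32441 (n = Add(Add(Mul(22, Add(-41, -24)), -14794), -16217) = Add(Add(Mul(22, -65), -14794), -16217) = Add(Add(-1430, -14794), -16217) = Add(-16224, -16217) = -32441)
Mul(Add(-22524, Mul(-1, n)), Pow(O, -1)) = Mul(Add(-22524, Mul(-1, -32441)), Pow(-33486, -1)) = Mul(Add(-22524, 32441), Rational(-1, 33486)) = Mul(9917, Rational(-1, 33486)) = Rational(-9917, 33486)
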